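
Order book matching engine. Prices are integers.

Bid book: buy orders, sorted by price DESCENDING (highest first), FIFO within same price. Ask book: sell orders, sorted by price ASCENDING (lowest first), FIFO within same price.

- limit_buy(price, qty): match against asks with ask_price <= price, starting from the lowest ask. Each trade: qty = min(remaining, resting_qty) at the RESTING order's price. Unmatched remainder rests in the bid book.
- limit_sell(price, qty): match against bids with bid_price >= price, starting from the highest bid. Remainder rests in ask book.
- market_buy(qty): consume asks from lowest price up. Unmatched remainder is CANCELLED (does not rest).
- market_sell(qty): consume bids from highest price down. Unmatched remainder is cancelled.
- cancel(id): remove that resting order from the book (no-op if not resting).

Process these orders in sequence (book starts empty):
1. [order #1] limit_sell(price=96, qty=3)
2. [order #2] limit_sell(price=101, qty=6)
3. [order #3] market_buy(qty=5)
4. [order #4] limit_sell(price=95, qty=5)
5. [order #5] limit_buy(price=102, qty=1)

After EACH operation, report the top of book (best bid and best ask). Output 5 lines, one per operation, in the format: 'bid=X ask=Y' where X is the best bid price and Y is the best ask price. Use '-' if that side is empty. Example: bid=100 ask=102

After op 1 [order #1] limit_sell(price=96, qty=3): fills=none; bids=[-] asks=[#1:3@96]
After op 2 [order #2] limit_sell(price=101, qty=6): fills=none; bids=[-] asks=[#1:3@96 #2:6@101]
After op 3 [order #3] market_buy(qty=5): fills=#3x#1:3@96 #3x#2:2@101; bids=[-] asks=[#2:4@101]
After op 4 [order #4] limit_sell(price=95, qty=5): fills=none; bids=[-] asks=[#4:5@95 #2:4@101]
After op 5 [order #5] limit_buy(price=102, qty=1): fills=#5x#4:1@95; bids=[-] asks=[#4:4@95 #2:4@101]

Answer: bid=- ask=96
bid=- ask=96
bid=- ask=101
bid=- ask=95
bid=- ask=95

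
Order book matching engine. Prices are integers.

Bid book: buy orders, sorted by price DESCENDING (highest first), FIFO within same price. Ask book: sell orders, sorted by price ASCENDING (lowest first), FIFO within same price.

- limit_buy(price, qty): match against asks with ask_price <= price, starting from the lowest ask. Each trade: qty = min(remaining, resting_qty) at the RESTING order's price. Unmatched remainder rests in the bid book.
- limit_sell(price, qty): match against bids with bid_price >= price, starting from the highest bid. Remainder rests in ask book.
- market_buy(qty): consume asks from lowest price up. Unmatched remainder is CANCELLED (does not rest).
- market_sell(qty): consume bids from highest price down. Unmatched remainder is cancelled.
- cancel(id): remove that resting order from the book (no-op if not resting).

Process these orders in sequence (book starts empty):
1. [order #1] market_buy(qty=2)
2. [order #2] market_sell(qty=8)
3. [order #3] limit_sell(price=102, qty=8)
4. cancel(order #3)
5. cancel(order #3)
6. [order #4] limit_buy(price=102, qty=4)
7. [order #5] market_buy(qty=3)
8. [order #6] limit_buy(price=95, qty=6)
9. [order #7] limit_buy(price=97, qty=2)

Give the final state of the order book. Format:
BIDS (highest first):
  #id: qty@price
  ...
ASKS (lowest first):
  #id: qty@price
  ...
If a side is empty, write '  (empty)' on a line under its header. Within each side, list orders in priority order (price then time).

After op 1 [order #1] market_buy(qty=2): fills=none; bids=[-] asks=[-]
After op 2 [order #2] market_sell(qty=8): fills=none; bids=[-] asks=[-]
After op 3 [order #3] limit_sell(price=102, qty=8): fills=none; bids=[-] asks=[#3:8@102]
After op 4 cancel(order #3): fills=none; bids=[-] asks=[-]
After op 5 cancel(order #3): fills=none; bids=[-] asks=[-]
After op 6 [order #4] limit_buy(price=102, qty=4): fills=none; bids=[#4:4@102] asks=[-]
After op 7 [order #5] market_buy(qty=3): fills=none; bids=[#4:4@102] asks=[-]
After op 8 [order #6] limit_buy(price=95, qty=6): fills=none; bids=[#4:4@102 #6:6@95] asks=[-]
After op 9 [order #7] limit_buy(price=97, qty=2): fills=none; bids=[#4:4@102 #7:2@97 #6:6@95] asks=[-]

Answer: BIDS (highest first):
  #4: 4@102
  #7: 2@97
  #6: 6@95
ASKS (lowest first):
  (empty)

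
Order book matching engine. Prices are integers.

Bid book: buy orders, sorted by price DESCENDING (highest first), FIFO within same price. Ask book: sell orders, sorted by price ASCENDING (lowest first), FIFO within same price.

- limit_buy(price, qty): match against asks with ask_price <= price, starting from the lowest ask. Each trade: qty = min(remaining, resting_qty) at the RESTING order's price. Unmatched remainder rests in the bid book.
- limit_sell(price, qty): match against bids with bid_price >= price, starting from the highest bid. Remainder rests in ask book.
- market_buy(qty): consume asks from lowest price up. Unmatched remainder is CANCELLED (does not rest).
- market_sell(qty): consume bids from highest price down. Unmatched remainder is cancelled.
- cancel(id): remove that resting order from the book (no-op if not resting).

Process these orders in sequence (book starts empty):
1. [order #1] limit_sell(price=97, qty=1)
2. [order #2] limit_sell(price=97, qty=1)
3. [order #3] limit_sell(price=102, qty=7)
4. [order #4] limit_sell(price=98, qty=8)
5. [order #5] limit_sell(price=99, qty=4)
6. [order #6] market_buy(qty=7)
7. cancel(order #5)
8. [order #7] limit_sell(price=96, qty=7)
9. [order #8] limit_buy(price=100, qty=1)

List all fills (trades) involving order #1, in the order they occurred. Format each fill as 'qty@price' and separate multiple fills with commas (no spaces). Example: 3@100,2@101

After op 1 [order #1] limit_sell(price=97, qty=1): fills=none; bids=[-] asks=[#1:1@97]
After op 2 [order #2] limit_sell(price=97, qty=1): fills=none; bids=[-] asks=[#1:1@97 #2:1@97]
After op 3 [order #3] limit_sell(price=102, qty=7): fills=none; bids=[-] asks=[#1:1@97 #2:1@97 #3:7@102]
After op 4 [order #4] limit_sell(price=98, qty=8): fills=none; bids=[-] asks=[#1:1@97 #2:1@97 #4:8@98 #3:7@102]
After op 5 [order #5] limit_sell(price=99, qty=4): fills=none; bids=[-] asks=[#1:1@97 #2:1@97 #4:8@98 #5:4@99 #3:7@102]
After op 6 [order #6] market_buy(qty=7): fills=#6x#1:1@97 #6x#2:1@97 #6x#4:5@98; bids=[-] asks=[#4:3@98 #5:4@99 #3:7@102]
After op 7 cancel(order #5): fills=none; bids=[-] asks=[#4:3@98 #3:7@102]
After op 8 [order #7] limit_sell(price=96, qty=7): fills=none; bids=[-] asks=[#7:7@96 #4:3@98 #3:7@102]
After op 9 [order #8] limit_buy(price=100, qty=1): fills=#8x#7:1@96; bids=[-] asks=[#7:6@96 #4:3@98 #3:7@102]

Answer: 1@97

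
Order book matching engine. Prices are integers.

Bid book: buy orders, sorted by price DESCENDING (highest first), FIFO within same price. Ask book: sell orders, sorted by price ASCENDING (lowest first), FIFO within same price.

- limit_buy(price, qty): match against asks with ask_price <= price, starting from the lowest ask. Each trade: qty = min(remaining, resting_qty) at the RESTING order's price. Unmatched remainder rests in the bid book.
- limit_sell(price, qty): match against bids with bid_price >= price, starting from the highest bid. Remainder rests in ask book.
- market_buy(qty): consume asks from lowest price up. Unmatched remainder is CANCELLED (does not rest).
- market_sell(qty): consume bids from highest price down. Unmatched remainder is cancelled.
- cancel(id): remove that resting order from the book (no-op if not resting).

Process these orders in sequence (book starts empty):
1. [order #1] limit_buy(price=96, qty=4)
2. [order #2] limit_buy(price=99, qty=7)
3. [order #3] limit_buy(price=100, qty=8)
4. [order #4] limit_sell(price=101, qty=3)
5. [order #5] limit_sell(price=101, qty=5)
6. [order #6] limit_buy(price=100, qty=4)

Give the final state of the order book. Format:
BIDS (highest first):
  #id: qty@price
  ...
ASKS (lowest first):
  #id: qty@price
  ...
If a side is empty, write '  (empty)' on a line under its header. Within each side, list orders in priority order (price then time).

After op 1 [order #1] limit_buy(price=96, qty=4): fills=none; bids=[#1:4@96] asks=[-]
After op 2 [order #2] limit_buy(price=99, qty=7): fills=none; bids=[#2:7@99 #1:4@96] asks=[-]
After op 3 [order #3] limit_buy(price=100, qty=8): fills=none; bids=[#3:8@100 #2:7@99 #1:4@96] asks=[-]
After op 4 [order #4] limit_sell(price=101, qty=3): fills=none; bids=[#3:8@100 #2:7@99 #1:4@96] asks=[#4:3@101]
After op 5 [order #5] limit_sell(price=101, qty=5): fills=none; bids=[#3:8@100 #2:7@99 #1:4@96] asks=[#4:3@101 #5:5@101]
After op 6 [order #6] limit_buy(price=100, qty=4): fills=none; bids=[#3:8@100 #6:4@100 #2:7@99 #1:4@96] asks=[#4:3@101 #5:5@101]

Answer: BIDS (highest first):
  #3: 8@100
  #6: 4@100
  #2: 7@99
  #1: 4@96
ASKS (lowest first):
  #4: 3@101
  #5: 5@101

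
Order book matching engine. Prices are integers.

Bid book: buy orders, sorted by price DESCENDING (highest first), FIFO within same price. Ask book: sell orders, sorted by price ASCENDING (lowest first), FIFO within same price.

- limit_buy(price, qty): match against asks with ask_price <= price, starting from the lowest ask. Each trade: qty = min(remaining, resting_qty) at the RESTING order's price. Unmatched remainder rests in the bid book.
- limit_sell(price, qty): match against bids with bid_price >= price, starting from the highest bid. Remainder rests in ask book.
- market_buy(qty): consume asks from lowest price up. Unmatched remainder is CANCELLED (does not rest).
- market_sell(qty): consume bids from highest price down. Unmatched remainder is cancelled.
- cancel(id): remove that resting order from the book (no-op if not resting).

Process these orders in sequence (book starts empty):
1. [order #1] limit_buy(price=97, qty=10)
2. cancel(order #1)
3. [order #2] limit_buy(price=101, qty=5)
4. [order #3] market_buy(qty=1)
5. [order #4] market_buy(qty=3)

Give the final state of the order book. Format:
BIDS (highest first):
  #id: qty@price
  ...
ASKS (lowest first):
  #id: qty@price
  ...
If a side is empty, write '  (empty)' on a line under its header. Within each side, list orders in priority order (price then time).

Answer: BIDS (highest first):
  #2: 5@101
ASKS (lowest first):
  (empty)

Derivation:
After op 1 [order #1] limit_buy(price=97, qty=10): fills=none; bids=[#1:10@97] asks=[-]
After op 2 cancel(order #1): fills=none; bids=[-] asks=[-]
After op 3 [order #2] limit_buy(price=101, qty=5): fills=none; bids=[#2:5@101] asks=[-]
After op 4 [order #3] market_buy(qty=1): fills=none; bids=[#2:5@101] asks=[-]
After op 5 [order #4] market_buy(qty=3): fills=none; bids=[#2:5@101] asks=[-]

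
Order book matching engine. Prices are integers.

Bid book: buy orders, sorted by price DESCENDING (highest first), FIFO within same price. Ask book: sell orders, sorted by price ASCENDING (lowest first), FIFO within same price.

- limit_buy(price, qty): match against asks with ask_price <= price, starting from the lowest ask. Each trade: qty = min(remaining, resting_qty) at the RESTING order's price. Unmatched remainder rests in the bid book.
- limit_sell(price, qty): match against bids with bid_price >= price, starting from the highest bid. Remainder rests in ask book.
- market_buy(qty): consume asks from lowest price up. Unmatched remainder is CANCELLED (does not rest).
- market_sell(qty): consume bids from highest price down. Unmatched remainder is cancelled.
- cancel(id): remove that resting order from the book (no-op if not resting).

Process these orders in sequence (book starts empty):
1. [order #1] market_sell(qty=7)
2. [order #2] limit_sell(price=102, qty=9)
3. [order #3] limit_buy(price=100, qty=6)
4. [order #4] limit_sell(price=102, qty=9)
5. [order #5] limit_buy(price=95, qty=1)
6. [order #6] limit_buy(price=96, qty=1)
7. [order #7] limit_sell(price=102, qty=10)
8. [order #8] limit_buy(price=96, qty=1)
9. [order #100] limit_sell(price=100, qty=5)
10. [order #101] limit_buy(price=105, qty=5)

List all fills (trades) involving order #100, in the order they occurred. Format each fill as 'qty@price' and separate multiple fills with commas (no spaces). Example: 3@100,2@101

After op 1 [order #1] market_sell(qty=7): fills=none; bids=[-] asks=[-]
After op 2 [order #2] limit_sell(price=102, qty=9): fills=none; bids=[-] asks=[#2:9@102]
After op 3 [order #3] limit_buy(price=100, qty=6): fills=none; bids=[#3:6@100] asks=[#2:9@102]
After op 4 [order #4] limit_sell(price=102, qty=9): fills=none; bids=[#3:6@100] asks=[#2:9@102 #4:9@102]
After op 5 [order #5] limit_buy(price=95, qty=1): fills=none; bids=[#3:6@100 #5:1@95] asks=[#2:9@102 #4:9@102]
After op 6 [order #6] limit_buy(price=96, qty=1): fills=none; bids=[#3:6@100 #6:1@96 #5:1@95] asks=[#2:9@102 #4:9@102]
After op 7 [order #7] limit_sell(price=102, qty=10): fills=none; bids=[#3:6@100 #6:1@96 #5:1@95] asks=[#2:9@102 #4:9@102 #7:10@102]
After op 8 [order #8] limit_buy(price=96, qty=1): fills=none; bids=[#3:6@100 #6:1@96 #8:1@96 #5:1@95] asks=[#2:9@102 #4:9@102 #7:10@102]
After op 9 [order #100] limit_sell(price=100, qty=5): fills=#3x#100:5@100; bids=[#3:1@100 #6:1@96 #8:1@96 #5:1@95] asks=[#2:9@102 #4:9@102 #7:10@102]
After op 10 [order #101] limit_buy(price=105, qty=5): fills=#101x#2:5@102; bids=[#3:1@100 #6:1@96 #8:1@96 #5:1@95] asks=[#2:4@102 #4:9@102 #7:10@102]

Answer: 5@100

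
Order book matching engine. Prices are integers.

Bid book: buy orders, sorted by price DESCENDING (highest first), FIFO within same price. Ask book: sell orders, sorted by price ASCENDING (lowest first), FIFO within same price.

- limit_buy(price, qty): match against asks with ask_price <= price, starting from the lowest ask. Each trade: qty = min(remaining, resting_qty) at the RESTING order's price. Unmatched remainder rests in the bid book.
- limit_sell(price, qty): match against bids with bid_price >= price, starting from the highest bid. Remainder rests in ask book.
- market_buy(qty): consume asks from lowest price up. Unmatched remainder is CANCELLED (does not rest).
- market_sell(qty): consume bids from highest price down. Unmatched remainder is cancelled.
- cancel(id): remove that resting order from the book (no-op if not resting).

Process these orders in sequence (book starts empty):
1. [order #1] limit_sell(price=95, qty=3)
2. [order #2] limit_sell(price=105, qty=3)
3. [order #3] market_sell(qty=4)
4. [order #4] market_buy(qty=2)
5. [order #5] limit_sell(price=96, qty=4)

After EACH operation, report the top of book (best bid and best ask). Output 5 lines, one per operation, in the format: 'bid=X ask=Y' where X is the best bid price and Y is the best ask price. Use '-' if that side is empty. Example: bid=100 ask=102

Answer: bid=- ask=95
bid=- ask=95
bid=- ask=95
bid=- ask=95
bid=- ask=95

Derivation:
After op 1 [order #1] limit_sell(price=95, qty=3): fills=none; bids=[-] asks=[#1:3@95]
After op 2 [order #2] limit_sell(price=105, qty=3): fills=none; bids=[-] asks=[#1:3@95 #2:3@105]
After op 3 [order #3] market_sell(qty=4): fills=none; bids=[-] asks=[#1:3@95 #2:3@105]
After op 4 [order #4] market_buy(qty=2): fills=#4x#1:2@95; bids=[-] asks=[#1:1@95 #2:3@105]
After op 5 [order #5] limit_sell(price=96, qty=4): fills=none; bids=[-] asks=[#1:1@95 #5:4@96 #2:3@105]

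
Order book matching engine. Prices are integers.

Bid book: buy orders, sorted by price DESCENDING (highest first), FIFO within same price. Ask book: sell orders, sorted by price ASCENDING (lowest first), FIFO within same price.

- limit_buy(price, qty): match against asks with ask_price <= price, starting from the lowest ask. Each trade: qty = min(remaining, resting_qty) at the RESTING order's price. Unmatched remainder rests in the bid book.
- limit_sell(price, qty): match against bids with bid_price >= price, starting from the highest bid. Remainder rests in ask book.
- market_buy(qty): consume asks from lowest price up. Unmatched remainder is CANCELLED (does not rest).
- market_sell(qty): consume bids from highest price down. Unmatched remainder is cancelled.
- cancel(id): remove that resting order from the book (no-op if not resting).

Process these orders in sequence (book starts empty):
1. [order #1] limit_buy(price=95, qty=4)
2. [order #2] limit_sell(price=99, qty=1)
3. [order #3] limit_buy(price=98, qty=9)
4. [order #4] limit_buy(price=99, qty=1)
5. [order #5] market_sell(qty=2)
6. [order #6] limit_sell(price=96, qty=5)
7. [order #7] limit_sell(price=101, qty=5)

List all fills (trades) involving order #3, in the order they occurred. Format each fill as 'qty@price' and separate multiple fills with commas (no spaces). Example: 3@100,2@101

After op 1 [order #1] limit_buy(price=95, qty=4): fills=none; bids=[#1:4@95] asks=[-]
After op 2 [order #2] limit_sell(price=99, qty=1): fills=none; bids=[#1:4@95] asks=[#2:1@99]
After op 3 [order #3] limit_buy(price=98, qty=9): fills=none; bids=[#3:9@98 #1:4@95] asks=[#2:1@99]
After op 4 [order #4] limit_buy(price=99, qty=1): fills=#4x#2:1@99; bids=[#3:9@98 #1:4@95] asks=[-]
After op 5 [order #5] market_sell(qty=2): fills=#3x#5:2@98; bids=[#3:7@98 #1:4@95] asks=[-]
After op 6 [order #6] limit_sell(price=96, qty=5): fills=#3x#6:5@98; bids=[#3:2@98 #1:4@95] asks=[-]
After op 7 [order #7] limit_sell(price=101, qty=5): fills=none; bids=[#3:2@98 #1:4@95] asks=[#7:5@101]

Answer: 2@98,5@98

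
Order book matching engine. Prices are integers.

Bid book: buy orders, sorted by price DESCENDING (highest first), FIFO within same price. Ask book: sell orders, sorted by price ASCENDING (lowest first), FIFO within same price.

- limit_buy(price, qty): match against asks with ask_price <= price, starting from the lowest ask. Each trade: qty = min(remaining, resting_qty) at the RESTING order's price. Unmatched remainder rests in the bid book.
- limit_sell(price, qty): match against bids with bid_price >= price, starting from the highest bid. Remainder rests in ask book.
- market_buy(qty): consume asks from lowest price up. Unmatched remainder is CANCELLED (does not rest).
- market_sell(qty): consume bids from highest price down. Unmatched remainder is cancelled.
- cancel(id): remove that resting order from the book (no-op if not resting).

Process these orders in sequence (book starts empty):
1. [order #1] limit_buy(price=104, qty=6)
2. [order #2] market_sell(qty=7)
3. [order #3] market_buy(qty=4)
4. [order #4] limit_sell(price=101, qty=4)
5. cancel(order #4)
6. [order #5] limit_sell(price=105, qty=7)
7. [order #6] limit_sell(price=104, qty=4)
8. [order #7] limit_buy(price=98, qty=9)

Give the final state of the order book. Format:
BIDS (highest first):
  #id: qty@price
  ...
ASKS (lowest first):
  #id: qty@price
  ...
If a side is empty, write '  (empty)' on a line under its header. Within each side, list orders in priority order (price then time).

Answer: BIDS (highest first):
  #7: 9@98
ASKS (lowest first):
  #6: 4@104
  #5: 7@105

Derivation:
After op 1 [order #1] limit_buy(price=104, qty=6): fills=none; bids=[#1:6@104] asks=[-]
After op 2 [order #2] market_sell(qty=7): fills=#1x#2:6@104; bids=[-] asks=[-]
After op 3 [order #3] market_buy(qty=4): fills=none; bids=[-] asks=[-]
After op 4 [order #4] limit_sell(price=101, qty=4): fills=none; bids=[-] asks=[#4:4@101]
After op 5 cancel(order #4): fills=none; bids=[-] asks=[-]
After op 6 [order #5] limit_sell(price=105, qty=7): fills=none; bids=[-] asks=[#5:7@105]
After op 7 [order #6] limit_sell(price=104, qty=4): fills=none; bids=[-] asks=[#6:4@104 #5:7@105]
After op 8 [order #7] limit_buy(price=98, qty=9): fills=none; bids=[#7:9@98] asks=[#6:4@104 #5:7@105]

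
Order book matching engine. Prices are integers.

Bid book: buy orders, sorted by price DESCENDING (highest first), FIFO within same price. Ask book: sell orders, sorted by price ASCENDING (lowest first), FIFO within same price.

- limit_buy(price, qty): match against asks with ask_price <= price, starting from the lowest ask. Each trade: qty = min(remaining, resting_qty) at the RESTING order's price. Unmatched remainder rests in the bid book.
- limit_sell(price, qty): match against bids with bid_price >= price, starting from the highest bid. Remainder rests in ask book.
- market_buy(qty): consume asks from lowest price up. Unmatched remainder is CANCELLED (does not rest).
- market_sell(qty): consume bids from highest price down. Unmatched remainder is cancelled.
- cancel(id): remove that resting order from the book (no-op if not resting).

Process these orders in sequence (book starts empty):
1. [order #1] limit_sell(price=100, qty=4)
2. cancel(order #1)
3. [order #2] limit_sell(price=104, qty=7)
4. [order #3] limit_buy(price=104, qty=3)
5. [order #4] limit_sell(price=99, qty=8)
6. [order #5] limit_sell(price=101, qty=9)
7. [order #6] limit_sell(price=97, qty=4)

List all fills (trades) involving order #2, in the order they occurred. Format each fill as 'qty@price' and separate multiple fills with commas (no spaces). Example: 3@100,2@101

After op 1 [order #1] limit_sell(price=100, qty=4): fills=none; bids=[-] asks=[#1:4@100]
After op 2 cancel(order #1): fills=none; bids=[-] asks=[-]
After op 3 [order #2] limit_sell(price=104, qty=7): fills=none; bids=[-] asks=[#2:7@104]
After op 4 [order #3] limit_buy(price=104, qty=3): fills=#3x#2:3@104; bids=[-] asks=[#2:4@104]
After op 5 [order #4] limit_sell(price=99, qty=8): fills=none; bids=[-] asks=[#4:8@99 #2:4@104]
After op 6 [order #5] limit_sell(price=101, qty=9): fills=none; bids=[-] asks=[#4:8@99 #5:9@101 #2:4@104]
After op 7 [order #6] limit_sell(price=97, qty=4): fills=none; bids=[-] asks=[#6:4@97 #4:8@99 #5:9@101 #2:4@104]

Answer: 3@104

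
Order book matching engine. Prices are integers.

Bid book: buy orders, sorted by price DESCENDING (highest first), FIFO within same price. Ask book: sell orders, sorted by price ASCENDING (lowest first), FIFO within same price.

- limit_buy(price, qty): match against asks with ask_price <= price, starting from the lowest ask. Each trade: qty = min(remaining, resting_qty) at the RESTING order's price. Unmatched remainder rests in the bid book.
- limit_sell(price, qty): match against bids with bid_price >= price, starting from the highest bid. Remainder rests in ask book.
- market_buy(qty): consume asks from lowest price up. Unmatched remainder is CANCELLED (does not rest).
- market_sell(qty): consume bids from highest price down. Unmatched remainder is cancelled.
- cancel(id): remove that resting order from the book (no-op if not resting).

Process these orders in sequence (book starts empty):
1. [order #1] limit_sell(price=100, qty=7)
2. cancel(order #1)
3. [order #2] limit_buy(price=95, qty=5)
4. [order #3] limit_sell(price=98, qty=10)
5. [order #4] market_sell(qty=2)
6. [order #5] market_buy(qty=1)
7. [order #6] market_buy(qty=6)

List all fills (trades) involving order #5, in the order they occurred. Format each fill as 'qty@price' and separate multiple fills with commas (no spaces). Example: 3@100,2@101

After op 1 [order #1] limit_sell(price=100, qty=7): fills=none; bids=[-] asks=[#1:7@100]
After op 2 cancel(order #1): fills=none; bids=[-] asks=[-]
After op 3 [order #2] limit_buy(price=95, qty=5): fills=none; bids=[#2:5@95] asks=[-]
After op 4 [order #3] limit_sell(price=98, qty=10): fills=none; bids=[#2:5@95] asks=[#3:10@98]
After op 5 [order #4] market_sell(qty=2): fills=#2x#4:2@95; bids=[#2:3@95] asks=[#3:10@98]
After op 6 [order #5] market_buy(qty=1): fills=#5x#3:1@98; bids=[#2:3@95] asks=[#3:9@98]
After op 7 [order #6] market_buy(qty=6): fills=#6x#3:6@98; bids=[#2:3@95] asks=[#3:3@98]

Answer: 1@98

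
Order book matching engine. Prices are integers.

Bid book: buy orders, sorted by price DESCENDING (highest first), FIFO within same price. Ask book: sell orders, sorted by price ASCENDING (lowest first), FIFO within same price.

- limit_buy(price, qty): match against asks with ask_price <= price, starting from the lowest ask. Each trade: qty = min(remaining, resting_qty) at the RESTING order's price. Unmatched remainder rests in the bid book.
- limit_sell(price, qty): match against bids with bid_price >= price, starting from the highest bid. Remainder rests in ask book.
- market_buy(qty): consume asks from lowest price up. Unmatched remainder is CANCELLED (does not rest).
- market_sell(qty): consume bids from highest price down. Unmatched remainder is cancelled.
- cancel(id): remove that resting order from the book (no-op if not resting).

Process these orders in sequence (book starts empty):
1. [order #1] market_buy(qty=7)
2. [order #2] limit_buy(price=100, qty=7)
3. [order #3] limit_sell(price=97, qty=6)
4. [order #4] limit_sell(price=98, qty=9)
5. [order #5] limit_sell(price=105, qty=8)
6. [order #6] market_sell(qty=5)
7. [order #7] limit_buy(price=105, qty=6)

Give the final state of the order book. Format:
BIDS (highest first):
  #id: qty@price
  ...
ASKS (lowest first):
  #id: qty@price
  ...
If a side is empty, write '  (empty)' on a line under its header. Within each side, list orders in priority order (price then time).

Answer: BIDS (highest first):
  (empty)
ASKS (lowest first):
  #4: 2@98
  #5: 8@105

Derivation:
After op 1 [order #1] market_buy(qty=7): fills=none; bids=[-] asks=[-]
After op 2 [order #2] limit_buy(price=100, qty=7): fills=none; bids=[#2:7@100] asks=[-]
After op 3 [order #3] limit_sell(price=97, qty=6): fills=#2x#3:6@100; bids=[#2:1@100] asks=[-]
After op 4 [order #4] limit_sell(price=98, qty=9): fills=#2x#4:1@100; bids=[-] asks=[#4:8@98]
After op 5 [order #5] limit_sell(price=105, qty=8): fills=none; bids=[-] asks=[#4:8@98 #5:8@105]
After op 6 [order #6] market_sell(qty=5): fills=none; bids=[-] asks=[#4:8@98 #5:8@105]
After op 7 [order #7] limit_buy(price=105, qty=6): fills=#7x#4:6@98; bids=[-] asks=[#4:2@98 #5:8@105]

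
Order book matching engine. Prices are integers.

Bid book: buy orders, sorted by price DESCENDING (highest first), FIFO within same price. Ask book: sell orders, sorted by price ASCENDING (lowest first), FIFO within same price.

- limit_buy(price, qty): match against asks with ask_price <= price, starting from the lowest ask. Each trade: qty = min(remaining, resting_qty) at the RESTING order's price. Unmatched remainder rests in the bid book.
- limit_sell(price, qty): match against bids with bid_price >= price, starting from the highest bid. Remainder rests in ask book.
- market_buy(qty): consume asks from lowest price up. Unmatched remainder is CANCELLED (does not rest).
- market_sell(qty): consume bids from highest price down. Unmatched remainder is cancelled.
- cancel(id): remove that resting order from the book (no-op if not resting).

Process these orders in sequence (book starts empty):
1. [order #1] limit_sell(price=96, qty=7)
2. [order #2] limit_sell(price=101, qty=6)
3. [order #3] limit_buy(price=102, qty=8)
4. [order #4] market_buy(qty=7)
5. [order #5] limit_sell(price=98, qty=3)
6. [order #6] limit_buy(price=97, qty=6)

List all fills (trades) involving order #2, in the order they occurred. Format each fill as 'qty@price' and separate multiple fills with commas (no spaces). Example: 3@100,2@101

After op 1 [order #1] limit_sell(price=96, qty=7): fills=none; bids=[-] asks=[#1:7@96]
After op 2 [order #2] limit_sell(price=101, qty=6): fills=none; bids=[-] asks=[#1:7@96 #2:6@101]
After op 3 [order #3] limit_buy(price=102, qty=8): fills=#3x#1:7@96 #3x#2:1@101; bids=[-] asks=[#2:5@101]
After op 4 [order #4] market_buy(qty=7): fills=#4x#2:5@101; bids=[-] asks=[-]
After op 5 [order #5] limit_sell(price=98, qty=3): fills=none; bids=[-] asks=[#5:3@98]
After op 6 [order #6] limit_buy(price=97, qty=6): fills=none; bids=[#6:6@97] asks=[#5:3@98]

Answer: 1@101,5@101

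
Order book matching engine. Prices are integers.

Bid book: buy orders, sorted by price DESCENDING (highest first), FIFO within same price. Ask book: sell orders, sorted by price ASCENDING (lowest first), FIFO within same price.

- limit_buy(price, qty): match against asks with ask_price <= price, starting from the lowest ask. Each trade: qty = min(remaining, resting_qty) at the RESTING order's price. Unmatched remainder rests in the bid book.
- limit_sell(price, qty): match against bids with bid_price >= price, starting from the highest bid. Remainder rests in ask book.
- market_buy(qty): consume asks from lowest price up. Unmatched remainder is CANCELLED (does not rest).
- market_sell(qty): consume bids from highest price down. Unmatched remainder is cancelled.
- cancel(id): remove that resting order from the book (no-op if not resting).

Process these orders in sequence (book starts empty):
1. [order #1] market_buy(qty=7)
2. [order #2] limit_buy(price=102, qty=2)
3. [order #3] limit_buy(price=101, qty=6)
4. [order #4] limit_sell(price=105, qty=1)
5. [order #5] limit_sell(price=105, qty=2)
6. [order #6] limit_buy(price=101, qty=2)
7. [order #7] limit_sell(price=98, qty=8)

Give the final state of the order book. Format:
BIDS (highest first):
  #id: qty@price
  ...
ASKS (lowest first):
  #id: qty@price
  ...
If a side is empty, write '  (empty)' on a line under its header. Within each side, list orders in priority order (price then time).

After op 1 [order #1] market_buy(qty=7): fills=none; bids=[-] asks=[-]
After op 2 [order #2] limit_buy(price=102, qty=2): fills=none; bids=[#2:2@102] asks=[-]
After op 3 [order #3] limit_buy(price=101, qty=6): fills=none; bids=[#2:2@102 #3:6@101] asks=[-]
After op 4 [order #4] limit_sell(price=105, qty=1): fills=none; bids=[#2:2@102 #3:6@101] asks=[#4:1@105]
After op 5 [order #5] limit_sell(price=105, qty=2): fills=none; bids=[#2:2@102 #3:6@101] asks=[#4:1@105 #5:2@105]
After op 6 [order #6] limit_buy(price=101, qty=2): fills=none; bids=[#2:2@102 #3:6@101 #6:2@101] asks=[#4:1@105 #5:2@105]
After op 7 [order #7] limit_sell(price=98, qty=8): fills=#2x#7:2@102 #3x#7:6@101; bids=[#6:2@101] asks=[#4:1@105 #5:2@105]

Answer: BIDS (highest first):
  #6: 2@101
ASKS (lowest first):
  #4: 1@105
  #5: 2@105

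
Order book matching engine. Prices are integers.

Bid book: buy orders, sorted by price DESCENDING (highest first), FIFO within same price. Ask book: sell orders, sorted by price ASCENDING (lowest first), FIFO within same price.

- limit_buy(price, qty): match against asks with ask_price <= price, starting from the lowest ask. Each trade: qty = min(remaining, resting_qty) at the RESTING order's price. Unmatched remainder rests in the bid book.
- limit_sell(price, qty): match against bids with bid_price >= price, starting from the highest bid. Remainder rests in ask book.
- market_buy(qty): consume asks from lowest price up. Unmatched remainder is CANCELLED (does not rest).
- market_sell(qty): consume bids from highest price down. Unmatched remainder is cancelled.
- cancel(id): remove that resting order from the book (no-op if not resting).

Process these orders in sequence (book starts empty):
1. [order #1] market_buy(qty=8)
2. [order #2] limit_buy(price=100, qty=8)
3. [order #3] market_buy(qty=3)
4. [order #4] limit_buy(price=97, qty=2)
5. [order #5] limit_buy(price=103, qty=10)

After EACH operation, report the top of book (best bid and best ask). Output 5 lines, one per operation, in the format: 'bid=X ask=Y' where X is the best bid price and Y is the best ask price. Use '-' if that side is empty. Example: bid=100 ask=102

Answer: bid=- ask=-
bid=100 ask=-
bid=100 ask=-
bid=100 ask=-
bid=103 ask=-

Derivation:
After op 1 [order #1] market_buy(qty=8): fills=none; bids=[-] asks=[-]
After op 2 [order #2] limit_buy(price=100, qty=8): fills=none; bids=[#2:8@100] asks=[-]
After op 3 [order #3] market_buy(qty=3): fills=none; bids=[#2:8@100] asks=[-]
After op 4 [order #4] limit_buy(price=97, qty=2): fills=none; bids=[#2:8@100 #4:2@97] asks=[-]
After op 5 [order #5] limit_buy(price=103, qty=10): fills=none; bids=[#5:10@103 #2:8@100 #4:2@97] asks=[-]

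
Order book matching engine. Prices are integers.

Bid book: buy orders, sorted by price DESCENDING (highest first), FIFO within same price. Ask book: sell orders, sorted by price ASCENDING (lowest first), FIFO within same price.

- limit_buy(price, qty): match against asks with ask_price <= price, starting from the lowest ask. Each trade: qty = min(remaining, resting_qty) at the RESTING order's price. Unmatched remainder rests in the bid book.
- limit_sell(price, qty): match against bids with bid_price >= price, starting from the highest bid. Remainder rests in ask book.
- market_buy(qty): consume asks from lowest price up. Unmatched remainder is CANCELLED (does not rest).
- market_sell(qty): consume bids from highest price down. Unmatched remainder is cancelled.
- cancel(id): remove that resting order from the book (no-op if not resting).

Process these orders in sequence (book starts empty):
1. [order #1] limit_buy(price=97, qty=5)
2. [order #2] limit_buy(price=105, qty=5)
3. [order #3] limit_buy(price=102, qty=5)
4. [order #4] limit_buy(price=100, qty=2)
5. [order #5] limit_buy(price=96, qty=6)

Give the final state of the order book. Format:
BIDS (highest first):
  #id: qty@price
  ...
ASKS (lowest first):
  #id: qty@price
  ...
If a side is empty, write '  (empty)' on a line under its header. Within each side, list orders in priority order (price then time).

After op 1 [order #1] limit_buy(price=97, qty=5): fills=none; bids=[#1:5@97] asks=[-]
After op 2 [order #2] limit_buy(price=105, qty=5): fills=none; bids=[#2:5@105 #1:5@97] asks=[-]
After op 3 [order #3] limit_buy(price=102, qty=5): fills=none; bids=[#2:5@105 #3:5@102 #1:5@97] asks=[-]
After op 4 [order #4] limit_buy(price=100, qty=2): fills=none; bids=[#2:5@105 #3:5@102 #4:2@100 #1:5@97] asks=[-]
After op 5 [order #5] limit_buy(price=96, qty=6): fills=none; bids=[#2:5@105 #3:5@102 #4:2@100 #1:5@97 #5:6@96] asks=[-]

Answer: BIDS (highest first):
  #2: 5@105
  #3: 5@102
  #4: 2@100
  #1: 5@97
  #5: 6@96
ASKS (lowest first):
  (empty)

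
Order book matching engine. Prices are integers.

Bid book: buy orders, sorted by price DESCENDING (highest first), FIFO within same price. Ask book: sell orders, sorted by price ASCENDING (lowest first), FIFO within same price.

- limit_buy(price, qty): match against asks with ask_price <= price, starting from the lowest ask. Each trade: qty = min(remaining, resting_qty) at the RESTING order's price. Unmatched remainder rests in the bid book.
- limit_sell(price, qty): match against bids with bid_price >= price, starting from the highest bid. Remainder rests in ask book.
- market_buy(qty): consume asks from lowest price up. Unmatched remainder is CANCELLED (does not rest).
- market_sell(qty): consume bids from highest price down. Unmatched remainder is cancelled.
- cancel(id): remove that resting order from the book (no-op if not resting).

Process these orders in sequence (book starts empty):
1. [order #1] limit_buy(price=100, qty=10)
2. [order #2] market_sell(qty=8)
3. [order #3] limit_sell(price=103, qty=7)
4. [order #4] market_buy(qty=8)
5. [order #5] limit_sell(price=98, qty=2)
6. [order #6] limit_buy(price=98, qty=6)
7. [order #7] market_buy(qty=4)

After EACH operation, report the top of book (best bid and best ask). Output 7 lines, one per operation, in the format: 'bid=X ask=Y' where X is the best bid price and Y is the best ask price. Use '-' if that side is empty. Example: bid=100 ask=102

Answer: bid=100 ask=-
bid=100 ask=-
bid=100 ask=103
bid=100 ask=-
bid=- ask=-
bid=98 ask=-
bid=98 ask=-

Derivation:
After op 1 [order #1] limit_buy(price=100, qty=10): fills=none; bids=[#1:10@100] asks=[-]
After op 2 [order #2] market_sell(qty=8): fills=#1x#2:8@100; bids=[#1:2@100] asks=[-]
After op 3 [order #3] limit_sell(price=103, qty=7): fills=none; bids=[#1:2@100] asks=[#3:7@103]
After op 4 [order #4] market_buy(qty=8): fills=#4x#3:7@103; bids=[#1:2@100] asks=[-]
After op 5 [order #5] limit_sell(price=98, qty=2): fills=#1x#5:2@100; bids=[-] asks=[-]
After op 6 [order #6] limit_buy(price=98, qty=6): fills=none; bids=[#6:6@98] asks=[-]
After op 7 [order #7] market_buy(qty=4): fills=none; bids=[#6:6@98] asks=[-]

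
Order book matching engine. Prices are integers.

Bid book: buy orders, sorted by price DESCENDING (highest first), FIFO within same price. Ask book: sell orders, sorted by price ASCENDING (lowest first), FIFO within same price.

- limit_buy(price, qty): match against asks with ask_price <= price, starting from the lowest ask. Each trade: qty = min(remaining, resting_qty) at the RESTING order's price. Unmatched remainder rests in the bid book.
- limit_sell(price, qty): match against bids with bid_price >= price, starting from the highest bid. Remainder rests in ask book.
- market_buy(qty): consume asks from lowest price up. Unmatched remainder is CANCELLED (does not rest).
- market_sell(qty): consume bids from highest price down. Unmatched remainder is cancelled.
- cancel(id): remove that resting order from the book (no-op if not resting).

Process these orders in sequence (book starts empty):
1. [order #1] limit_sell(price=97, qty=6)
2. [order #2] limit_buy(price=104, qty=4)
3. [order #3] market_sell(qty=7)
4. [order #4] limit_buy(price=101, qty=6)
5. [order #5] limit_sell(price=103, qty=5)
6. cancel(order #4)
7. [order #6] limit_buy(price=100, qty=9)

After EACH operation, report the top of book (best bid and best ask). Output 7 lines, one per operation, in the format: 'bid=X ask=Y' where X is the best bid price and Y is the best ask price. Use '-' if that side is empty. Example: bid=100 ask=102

Answer: bid=- ask=97
bid=- ask=97
bid=- ask=97
bid=101 ask=-
bid=101 ask=103
bid=- ask=103
bid=100 ask=103

Derivation:
After op 1 [order #1] limit_sell(price=97, qty=6): fills=none; bids=[-] asks=[#1:6@97]
After op 2 [order #2] limit_buy(price=104, qty=4): fills=#2x#1:4@97; bids=[-] asks=[#1:2@97]
After op 3 [order #3] market_sell(qty=7): fills=none; bids=[-] asks=[#1:2@97]
After op 4 [order #4] limit_buy(price=101, qty=6): fills=#4x#1:2@97; bids=[#4:4@101] asks=[-]
After op 5 [order #5] limit_sell(price=103, qty=5): fills=none; bids=[#4:4@101] asks=[#5:5@103]
After op 6 cancel(order #4): fills=none; bids=[-] asks=[#5:5@103]
After op 7 [order #6] limit_buy(price=100, qty=9): fills=none; bids=[#6:9@100] asks=[#5:5@103]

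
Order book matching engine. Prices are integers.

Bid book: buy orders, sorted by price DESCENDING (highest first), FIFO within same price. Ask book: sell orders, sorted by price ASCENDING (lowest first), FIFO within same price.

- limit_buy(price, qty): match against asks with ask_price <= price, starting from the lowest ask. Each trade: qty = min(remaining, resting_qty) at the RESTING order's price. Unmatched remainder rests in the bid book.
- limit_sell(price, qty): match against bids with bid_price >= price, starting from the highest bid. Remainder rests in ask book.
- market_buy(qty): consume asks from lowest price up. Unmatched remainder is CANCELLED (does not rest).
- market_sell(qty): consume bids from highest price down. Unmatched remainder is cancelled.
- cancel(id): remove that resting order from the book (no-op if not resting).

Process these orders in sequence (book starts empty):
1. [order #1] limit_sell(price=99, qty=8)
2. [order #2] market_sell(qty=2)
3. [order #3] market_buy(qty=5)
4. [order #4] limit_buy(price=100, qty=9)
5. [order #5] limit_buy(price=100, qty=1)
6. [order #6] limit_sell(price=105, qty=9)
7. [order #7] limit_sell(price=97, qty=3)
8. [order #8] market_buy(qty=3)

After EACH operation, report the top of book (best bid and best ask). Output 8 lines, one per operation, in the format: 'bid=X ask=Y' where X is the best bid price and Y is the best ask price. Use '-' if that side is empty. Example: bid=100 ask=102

After op 1 [order #1] limit_sell(price=99, qty=8): fills=none; bids=[-] asks=[#1:8@99]
After op 2 [order #2] market_sell(qty=2): fills=none; bids=[-] asks=[#1:8@99]
After op 3 [order #3] market_buy(qty=5): fills=#3x#1:5@99; bids=[-] asks=[#1:3@99]
After op 4 [order #4] limit_buy(price=100, qty=9): fills=#4x#1:3@99; bids=[#4:6@100] asks=[-]
After op 5 [order #5] limit_buy(price=100, qty=1): fills=none; bids=[#4:6@100 #5:1@100] asks=[-]
After op 6 [order #6] limit_sell(price=105, qty=9): fills=none; bids=[#4:6@100 #5:1@100] asks=[#6:9@105]
After op 7 [order #7] limit_sell(price=97, qty=3): fills=#4x#7:3@100; bids=[#4:3@100 #5:1@100] asks=[#6:9@105]
After op 8 [order #8] market_buy(qty=3): fills=#8x#6:3@105; bids=[#4:3@100 #5:1@100] asks=[#6:6@105]

Answer: bid=- ask=99
bid=- ask=99
bid=- ask=99
bid=100 ask=-
bid=100 ask=-
bid=100 ask=105
bid=100 ask=105
bid=100 ask=105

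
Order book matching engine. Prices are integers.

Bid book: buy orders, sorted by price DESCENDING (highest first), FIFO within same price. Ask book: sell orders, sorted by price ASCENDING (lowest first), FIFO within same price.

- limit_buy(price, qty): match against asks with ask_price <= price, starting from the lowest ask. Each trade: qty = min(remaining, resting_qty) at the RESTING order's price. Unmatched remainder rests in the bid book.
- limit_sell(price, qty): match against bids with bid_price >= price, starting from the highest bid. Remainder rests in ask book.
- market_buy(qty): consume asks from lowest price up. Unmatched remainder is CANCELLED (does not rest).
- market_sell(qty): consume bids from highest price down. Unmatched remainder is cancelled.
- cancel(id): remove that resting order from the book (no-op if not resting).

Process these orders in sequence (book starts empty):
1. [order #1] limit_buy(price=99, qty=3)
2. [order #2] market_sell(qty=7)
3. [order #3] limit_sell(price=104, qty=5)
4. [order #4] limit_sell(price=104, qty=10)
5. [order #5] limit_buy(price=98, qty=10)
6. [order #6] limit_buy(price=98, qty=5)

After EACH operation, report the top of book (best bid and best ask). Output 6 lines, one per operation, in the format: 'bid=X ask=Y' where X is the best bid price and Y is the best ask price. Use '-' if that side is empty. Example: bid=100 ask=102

Answer: bid=99 ask=-
bid=- ask=-
bid=- ask=104
bid=- ask=104
bid=98 ask=104
bid=98 ask=104

Derivation:
After op 1 [order #1] limit_buy(price=99, qty=3): fills=none; bids=[#1:3@99] asks=[-]
After op 2 [order #2] market_sell(qty=7): fills=#1x#2:3@99; bids=[-] asks=[-]
After op 3 [order #3] limit_sell(price=104, qty=5): fills=none; bids=[-] asks=[#3:5@104]
After op 4 [order #4] limit_sell(price=104, qty=10): fills=none; bids=[-] asks=[#3:5@104 #4:10@104]
After op 5 [order #5] limit_buy(price=98, qty=10): fills=none; bids=[#5:10@98] asks=[#3:5@104 #4:10@104]
After op 6 [order #6] limit_buy(price=98, qty=5): fills=none; bids=[#5:10@98 #6:5@98] asks=[#3:5@104 #4:10@104]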